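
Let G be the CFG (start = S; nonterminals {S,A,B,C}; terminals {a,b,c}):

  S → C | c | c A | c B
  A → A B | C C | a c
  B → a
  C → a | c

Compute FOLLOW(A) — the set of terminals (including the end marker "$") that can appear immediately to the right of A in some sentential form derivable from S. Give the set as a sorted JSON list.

Compute FIRST by fixpoint:
round 1:
  A via A→a c: +{a}
  B via B→a: +{a}
  C via C→a: +{a}
  C via C→c: +{c}
  S via S→C: +{a,c}
  FIRST(S)={a,c}  FIRST(A)={a}  FIRST(B)={a}  FIRST(C)={a,c}
round 2:
  A via A→C C: +{c}
  FIRST(S)={a,c}  FIRST(A)={a,c}  FIRST(B)={a}  FIRST(C)={a,c}
round 3: — fixpoint
  FIRST(S)={a,c}  FIRST(A)={a,c}  FIRST(B)={a}  FIRST(C)={a,c}

FOLLOW iteration:
initialize: $ ∈ FOLLOW(S)
iter 1:
  A→A B: FOLLOW(A) ⊇ FIRST(B) = {a}; new: +{a}
  A→A B: FOLLOW(B) ⊇ FOLLOW(A) ⊇ {a}; new: +{a}
  A→C C: FOLLOW(C) ⊇ FIRST(C) = {a,c}; new: +{a,c}
  S→C: FOLLOW(C) ⊇ FOLLOW(S) ⊇ {$}; new: +{$}
  S→c A: FOLLOW(A) ⊇ FOLLOW(S) ⊇ {$}; new: +{$}
  S→c B: FOLLOW(B) ⊇ FOLLOW(S) ⊇ {$}; new: +{$}
  FOLLOW(S)={$}  FOLLOW(A)={$,a}  FOLLOW(B)={$,a}  FOLLOW(C)={$,a,c}
iter 2: (no change)
  FOLLOW(S)={$}  FOLLOW(A)={$,a}  FOLLOW(B)={$,a}  FOLLOW(C)={$,a,c}

FOLLOW(A) = ["$", "a"]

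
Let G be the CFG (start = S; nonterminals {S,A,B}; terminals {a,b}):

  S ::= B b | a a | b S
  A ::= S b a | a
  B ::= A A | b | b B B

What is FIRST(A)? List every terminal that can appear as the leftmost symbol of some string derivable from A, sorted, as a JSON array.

FIRST sets, iterate to fixpoint:
pass 1:
  A via A→a: +{a}
  B via B→A A: +{a}
  B via B→b: +{b}
  S via S→B b: +{a,b}
  S: {a,b}  A: {a}  B: {a,b}
pass 2:
  A via A→S b a: +{b}
  S: {a,b}  A: {a,b}  B: {a,b}
pass 3: (stable)
  S: {a,b}  A: {a,b}  B: {a,b}

FIRST(A) = ["a", "b"]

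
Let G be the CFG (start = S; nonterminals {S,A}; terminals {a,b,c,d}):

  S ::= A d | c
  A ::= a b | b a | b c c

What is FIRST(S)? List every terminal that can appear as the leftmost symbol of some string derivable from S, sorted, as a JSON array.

FIRST sets, iterate to fixpoint:
pass 1:
  A via A→a b: +{a}
  A via A→b a: +{b}
  S via S→A d: +{a,b}
  S via S→c: +{c}
  FIRST[S]={a,b,c}  FIRST[A]={a,b}
pass 2: — fixpoint
  FIRST[S]={a,b,c}  FIRST[A]={a,b}

FIRST(S) = ["a", "b", "c"]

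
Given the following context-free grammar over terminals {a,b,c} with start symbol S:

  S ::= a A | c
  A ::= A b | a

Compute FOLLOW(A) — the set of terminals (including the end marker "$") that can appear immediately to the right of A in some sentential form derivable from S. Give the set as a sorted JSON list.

FIRST iteration:
pass 1:
  A via A→a: +{a}
  S via S→a A: +{a}
  S via S→c: +{c}
  FIRST[S]={a,c}  FIRST[A]={a}
pass 2: (stable)
  FIRST[S]={a,c}  FIRST[A]={a}

Compute FOLLOW by fixpoint:
initialize: $ ∈ FOLLOW(S)
[1]
  A→A b: FOLLOW(A) ⊇ FIRST(b) = {b}; new: +{b}
  S→a A: FOLLOW(A) ⊇ FOLLOW(S) ⊇ {$}; new: +{$}
  S: {$}  A: {$,b}
[2] done
  S: {$}  A: {$,b}

FOLLOW(A) = ["$", "b"]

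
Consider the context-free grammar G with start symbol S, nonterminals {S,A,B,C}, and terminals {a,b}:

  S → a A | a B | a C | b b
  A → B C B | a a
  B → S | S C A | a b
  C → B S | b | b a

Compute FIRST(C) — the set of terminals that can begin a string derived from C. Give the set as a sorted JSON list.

FIRST sets, iterate to fixpoint:
iter 1:
  A via A→a a: +{a}
  B via B→a b: +{a}
  C via C→B S: +{a}
  C via C→b: +{b}
  S via S→a A: +{a}
  S via S→b b: +{b}
  S: {a,b}  A: {a}  B: {a}  C: {a,b}
iter 2:
  B via B→S: +{b}
  S: {a,b}  A: {a}  B: {a,b}  C: {a,b}
iter 3:
  A via A→B C B: +{b}
  S: {a,b}  A: {a,b}  B: {a,b}  C: {a,b}
iter 4: (no change)
  S: {a,b}  A: {a,b}  B: {a,b}  C: {a,b}

FIRST(C) = ["a", "b"]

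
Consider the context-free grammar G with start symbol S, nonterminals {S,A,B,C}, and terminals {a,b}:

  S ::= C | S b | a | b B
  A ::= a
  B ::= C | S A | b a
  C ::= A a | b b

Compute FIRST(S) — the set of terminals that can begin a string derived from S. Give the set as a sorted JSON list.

Compute FIRST by fixpoint:
pass 1:
  A via A→a: +{a}
  B via B→b a: +{b}
  C via C→A a: +{a}
  C via C→b b: +{b}
  S via S→C: +{a,b}
  S: {a,b}  A: {a}  B: {b}  C: {a,b}
pass 2:
  B via B→C: +{a}
  S: {a,b}  A: {a}  B: {a,b}  C: {a,b}
pass 3: — fixpoint
  S: {a,b}  A: {a}  B: {a,b}  C: {a,b}

FIRST(S) = ["a", "b"]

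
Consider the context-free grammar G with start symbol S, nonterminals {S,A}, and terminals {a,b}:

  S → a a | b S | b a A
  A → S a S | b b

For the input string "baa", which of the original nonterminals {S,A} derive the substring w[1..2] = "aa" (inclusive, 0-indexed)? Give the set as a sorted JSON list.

CNF form of G:
  S -> T0 T0 | T1 S | T1 X3
  A -> S X2 | T1 T1
  T0 -> a
  T1 -> b
  X2 -> T0 S
  X3 -> T0 A

Fill CYK table bottom-up, restricted to cells inside w[1..2]:
  [1..1]={T0}  "a"  orig:{}
  [2..2]={T0}  "a"  orig:{}
  [1..2]={S}  "aa"

Original NTs in T[1,2] deriving "aa": ["S"]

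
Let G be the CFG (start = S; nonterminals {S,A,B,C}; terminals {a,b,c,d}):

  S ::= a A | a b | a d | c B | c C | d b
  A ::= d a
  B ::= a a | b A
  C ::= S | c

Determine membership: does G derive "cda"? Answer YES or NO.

CNF form of G:
  S -> T0 T2 | T1 A | T1 T0 | T1 T2 | T3 B | T3 C
  A -> T0 T1
  B -> T1 T1 | T2 A
  C -> T0 T2 | T1 A | T1 T0 | T1 T2 | T3 B | T3 C | c
  T0 -> d
  T1 -> a
  T2 -> b
  T3 -> c

CYK table (by increasing span):
  cell(0,0) c: {C,T3}  orig:{C}
  cell(1,1) d: {T0}  orig:{}
  cell(2,2) a: {T1}  orig:{}
  cell(0,1) cd: ∅
  cell(1,2) da: {A}
  cell(0,2) cda: ∅

S ∉ T[0,2] ⇒ NO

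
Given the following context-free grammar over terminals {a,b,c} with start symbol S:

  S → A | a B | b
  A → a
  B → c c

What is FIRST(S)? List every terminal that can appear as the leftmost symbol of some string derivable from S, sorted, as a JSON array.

FIRST iteration:
iter 1:
  A via A→a: +{a}
  B via B→c c: +{c}
  S via S→A: +{a}
  S via S→b: +{b}
  FIRST[S]={a,b}  FIRST[A]={a}  FIRST[B]={c}
iter 2: — fixpoint
  FIRST[S]={a,b}  FIRST[A]={a}  FIRST[B]={c}

FIRST(S) = ["a", "b"]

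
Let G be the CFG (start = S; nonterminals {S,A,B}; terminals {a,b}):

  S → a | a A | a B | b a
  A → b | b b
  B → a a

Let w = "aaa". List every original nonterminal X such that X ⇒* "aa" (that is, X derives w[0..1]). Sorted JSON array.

CNF form of G:
  S -> T0 T1 | T1 A | T1 B | a
  A -> T0 T0 | b
  B -> T1 T1
  T0 -> b
  T1 -> a

CYK fill (cells [i..j] with 0 ≤ i ≤ j ≤ 1 only):
  T[0,0] 'a' = {S,T1}  orig:{S}
  T[1,1] 'a' = {S,T1}  orig:{S}
  T[0,1] 'aa' = {B}

Original NTs in T[0,1] deriving "aa": ["B"]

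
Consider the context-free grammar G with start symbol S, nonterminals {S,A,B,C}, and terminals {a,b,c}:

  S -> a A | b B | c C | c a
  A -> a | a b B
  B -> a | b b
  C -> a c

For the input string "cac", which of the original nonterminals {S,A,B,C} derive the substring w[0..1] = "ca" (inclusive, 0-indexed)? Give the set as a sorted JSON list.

CNF form of G:
  S -> T0 A | T1 B | T2 C | T2 T0
  A -> T0 X3 | a
  B -> T1 T1 | a
  C -> T0 T2
  T0 -> a
  T1 -> b
  T2 -> c
  X3 -> T1 B

CYK fill (cells [i..j] with 0 ≤ i ≤ j ≤ 1 only):
  T[0,0] 'c' = {T2}  orig:{}
  T[1,1] 'a' = {A,B,T0}  orig:{A,B}
  T[0,1] 'ca' = {S}

Original NTs in T[0,1] deriving "ca": ["S"]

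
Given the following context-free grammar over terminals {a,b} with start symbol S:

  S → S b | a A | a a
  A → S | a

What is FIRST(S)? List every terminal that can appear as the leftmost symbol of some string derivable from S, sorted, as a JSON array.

FIRST iteration:
round 1:
  A via A→a: +{a}
  S via S→a A: +{a}
  S: {a}  A: {a}
round 2: (stable)
  S: {a}  A: {a}

FIRST(S) = ["a"]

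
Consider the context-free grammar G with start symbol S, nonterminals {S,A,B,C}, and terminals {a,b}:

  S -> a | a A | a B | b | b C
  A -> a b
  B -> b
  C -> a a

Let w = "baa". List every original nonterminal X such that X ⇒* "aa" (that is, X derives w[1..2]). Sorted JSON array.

Convert to CNF:
  S -> T0 A | T0 B | T1 C | a | b
  A -> T0 T1
  B -> b
  C -> T0 T0
  T0 -> a
  T1 -> b

Fill CYK table bottom-up — only the sub-triangle for w[1..2]:
  [1..1]={S,T0}  "a"  orig:{S}
  [2..2]={S,T0}  "a"  orig:{S}
  [1..2]={C}  "aa"

Original NTs in T[1,2] deriving "aa": ["C"]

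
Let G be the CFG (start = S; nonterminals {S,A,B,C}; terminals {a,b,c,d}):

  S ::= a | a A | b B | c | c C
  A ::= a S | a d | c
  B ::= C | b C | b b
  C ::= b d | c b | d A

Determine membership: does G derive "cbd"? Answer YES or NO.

Convert to CNF:
  S -> T0 A | T2 B | T3 C | a | c
  A -> T0 S | T0 T1 | c
  B -> T1 A | T2 C | T2 T1 | T2 T2 | T3 T2
  C -> T1 A | T2 T1 | T3 T2
  T0 -> a
  T1 -> d
  T2 -> b
  T3 -> c

CYK fill:
  cell(0,0) c: {A,S,T3}  orig:{A,S}
  cell(1,1) b: {T2}  orig:{}
  cell(2,2) d: {T1}  orig:{}
  cell(0,1) cb: {B,C}
  cell(1,2) bd: {B,C}
  cell(0,2) cbd: {S}

S ∈ T[0,2] ⇒ YES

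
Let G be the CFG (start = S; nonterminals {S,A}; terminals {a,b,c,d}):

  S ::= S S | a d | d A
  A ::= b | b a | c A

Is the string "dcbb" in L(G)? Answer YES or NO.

CNF form of G:
  S -> S S | T1 T3 | T3 A
  A -> T0 T1 | T2 A | b
  T0 -> b
  T1 -> a
  T2 -> c
  T3 -> d

Fill CYK table bottom-up:
  T[0,0] 'd' = {T3}  orig:{}
  T[1,1] 'c' = {T2}  orig:{}
  T[2,2] 'b' = {A,T0}  orig:{A}
  T[3,3] 'b' = {A,T0}  orig:{A}
  T[0,1] 'dc' = ∅
  T[1,2] 'cb' = {A}
  T[2,3] 'bb' = ∅
  T[0,2] 'dcb' = {S}
  T[1,3] 'cbb' = ∅
  T[0,3] 'dcbb' = ∅

S ∉ T[0,3] ⇒ NO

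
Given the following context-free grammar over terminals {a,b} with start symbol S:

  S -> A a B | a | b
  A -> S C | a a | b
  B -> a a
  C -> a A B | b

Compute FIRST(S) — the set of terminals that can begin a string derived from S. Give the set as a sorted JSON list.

FIRST iteration:
[1]
  A via A→a a: +{a}
  A via A→b: +{b}
  B via B→a a: +{a}
  C via C→a A B: +{a}
  C via C→b: +{b}
  S via S→A a B: +{a,b}
  FIRST(S)={a,b}  FIRST(A)={a,b}  FIRST(B)={a}  FIRST(C)={a,b}
[2] (stable)
  FIRST(S)={a,b}  FIRST(A)={a,b}  FIRST(B)={a}  FIRST(C)={a,b}

FIRST(S) = ["a", "b"]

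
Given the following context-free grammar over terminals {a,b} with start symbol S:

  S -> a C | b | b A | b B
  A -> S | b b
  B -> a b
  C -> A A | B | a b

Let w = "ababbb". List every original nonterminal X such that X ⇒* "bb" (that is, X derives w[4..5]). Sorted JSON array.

Convert to CNF:
  S -> T0 C | T1 A | T1 B | b
  A -> T0 C | T1 A | T1 B | T1 T1 | b
  B -> T0 T1
  C -> A A | T0 T1
  T0 -> a
  T1 -> b

CYK table (by increasing span) — only the sub-triangle for w[4..5]:
  [4..4]={A,S,T1}  "b"  orig:{A,S}
  [5..5]={A,S,T1}  "b"  orig:{A,S}
  [4..5]={A,C,S}  "bb"

Original NTs in T[4,5] deriving "bb": ["A", "C", "S"]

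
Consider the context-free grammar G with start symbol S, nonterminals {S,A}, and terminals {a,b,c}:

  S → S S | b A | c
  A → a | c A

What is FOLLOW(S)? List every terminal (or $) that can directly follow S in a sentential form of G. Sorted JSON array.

FIRST sets, iterate to fixpoint:
iter 1:
  A via A→a: +{a}
  A via A→c A: +{c}
  S via S→b A: +{b}
  S via S→c: +{c}
  S: {b,c}  A: {a,c}
iter 2: done
  S: {b,c}  A: {a,c}

FOLLOW iteration:
initialize: $ ∈ FOLLOW(S)
pass 1:
  S→S S: FOLLOW(S) ⊇ FIRST(S) = {b,c}; new: +{b,c}
  S→b A: FOLLOW(A) ⊇ FOLLOW(S) ⊇ {$,b,c}; new: +{$,b,c}
  FOLLOW(S)={$,b,c}  FOLLOW(A)={$,b,c}
pass 2: — fixpoint
  FOLLOW(S)={$,b,c}  FOLLOW(A)={$,b,c}

FOLLOW(S) = ["$", "b", "c"]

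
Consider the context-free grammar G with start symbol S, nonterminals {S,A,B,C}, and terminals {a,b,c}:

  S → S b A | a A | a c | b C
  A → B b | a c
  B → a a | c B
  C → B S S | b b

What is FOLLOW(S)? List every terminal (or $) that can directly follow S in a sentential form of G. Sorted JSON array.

Compute FIRST by fixpoint:
pass 1:
  A via A→a c: +{a}
  B via B→a a: +{a}
  B via B→c B: +{c}
  C via C→B S S: +{a,c}
  C via C→b b: +{b}
  S via S→a A: +{a}
  S via S→b C: +{b}
  FIRST(S)={a,b}  FIRST(A)={a}  FIRST(B)={a,c}  FIRST(C)={a,b,c}
pass 2:
  A via A→B b: +{c}
  FIRST(S)={a,b}  FIRST(A)={a,c}  FIRST(B)={a,c}  FIRST(C)={a,b,c}
pass 3: — fixpoint
  FIRST(S)={a,b}  FIRST(A)={a,c}  FIRST(B)={a,c}  FIRST(C)={a,b,c}

FOLLOW iteration:
FOLLOW(S) := {$}
round 1:
  A→B b: FOLLOW(B) ⊇ FIRST(b) = {b}; new: +{b}
  C→B S S: FOLLOW(B) ⊇ FIRST(S) = {a,b}; new: +{a}
  C→B S S: FOLLOW(S) ⊇ FIRST(S) = {a,b}; new: +{a,b}
  S→S b A: FOLLOW(A) ⊇ FOLLOW(S) ⊇ {$,a,b}; new: +{$,a,b}
  S→b C: FOLLOW(C) ⊇ FOLLOW(S) ⊇ {$,a,b}; new: +{$,a,b}
  FOLLOW(S)={$,a,b}  FOLLOW(A)={$,a,b}  FOLLOW(B)={a,b}  FOLLOW(C)={$,a,b}
round 2: (no change)
  FOLLOW(S)={$,a,b}  FOLLOW(A)={$,a,b}  FOLLOW(B)={a,b}  FOLLOW(C)={$,a,b}

FOLLOW(S) = ["$", "a", "b"]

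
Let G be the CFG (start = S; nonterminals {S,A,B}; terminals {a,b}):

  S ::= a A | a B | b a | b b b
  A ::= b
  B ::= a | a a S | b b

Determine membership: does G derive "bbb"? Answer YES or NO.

Convert to CNF:
  S -> T0 A | T0 B | T1 T0 | T1 X3
  A -> b
  B -> T0 X2 | T1 T1 | a
  T0 -> a
  T1 -> b
  X2 -> T0 S
  X3 -> T1 T1

Fill CYK table bottom-up:
  [0..0]={A,T1}  "b"  orig:{A}
  [1..1]={A,T1}  "b"  orig:{A}
  [2..2]={A,T1}  "b"  orig:{A}
  [0..1]={B,X3}  "bb"  orig:{B}
  [1..2]={B,X3}  "bb"  orig:{B}
  [0..2]={S}  "bbb"

S ∈ T[0,2] ⇒ YES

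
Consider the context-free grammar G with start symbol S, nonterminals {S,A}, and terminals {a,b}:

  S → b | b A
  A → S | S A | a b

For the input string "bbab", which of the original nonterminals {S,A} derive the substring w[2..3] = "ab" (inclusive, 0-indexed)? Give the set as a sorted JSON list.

Convert to CNF:
  S -> T1 A | b
  A -> S A | T0 T1 | T1 A | b
  T0 -> a
  T1 -> b

CYK table (by increasing span) — only the sub-triangle for w[2..3]:
  [2..2]={T0}  "a"  orig:{}
  [3..3]={A,S,T1}  "b"  orig:{A,S}
  [2..3]={A}  "ab"

Original NTs in T[2,3] deriving "ab": ["A"]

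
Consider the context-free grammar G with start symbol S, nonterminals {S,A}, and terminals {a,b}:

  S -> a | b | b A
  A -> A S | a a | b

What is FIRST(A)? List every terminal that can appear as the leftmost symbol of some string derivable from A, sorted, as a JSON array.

FIRST iteration:
pass 1:
  A via A→a a: +{a}
  A via A→b: +{b}
  S via S→a: +{a}
  S via S→b: +{b}
  S: {a,b}  A: {a,b}
pass 2: done
  S: {a,b}  A: {a,b}

FIRST(A) = ["a", "b"]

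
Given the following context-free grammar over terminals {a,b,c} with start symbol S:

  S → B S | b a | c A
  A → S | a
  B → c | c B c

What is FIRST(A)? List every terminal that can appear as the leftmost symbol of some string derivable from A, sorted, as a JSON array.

Compute FIRST by fixpoint:
round 1:
  A via A→a: +{a}
  B via B→c: +{c}
  S via S→B S: +{c}
  S via S→b a: +{b}
  S: {b,c}  A: {a}  B: {c}
round 2:
  A via A→S: +{b,c}
  S: {b,c}  A: {a,b,c}  B: {c}
round 3: — fixpoint
  S: {b,c}  A: {a,b,c}  B: {c}

FIRST(A) = ["a", "b", "c"]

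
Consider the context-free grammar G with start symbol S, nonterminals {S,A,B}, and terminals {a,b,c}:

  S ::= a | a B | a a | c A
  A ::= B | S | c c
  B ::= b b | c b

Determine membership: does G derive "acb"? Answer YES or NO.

CNF form of G:
  S -> T0 B | T0 T0 | T2 A | a
  A -> T0 B | T0 T0 | T1 T1 | T2 A | T2 T1 | T2 T2 | a
  B -> T1 T1 | T2 T1
  T0 -> a
  T1 -> b
  T2 -> c

CYK table (by increasing span):
  [0..0]={A,S,T0}  "a"  orig:{A,S}
  [1..1]={T2}  "c"  orig:{}
  [2..2]={T1}  "b"  orig:{}
  [0..1]=∅  "ac"
  [1..2]={A,B}  "cb"
  [0..2]={A,S}  "acb"

S ∈ T[0,2] ⇒ YES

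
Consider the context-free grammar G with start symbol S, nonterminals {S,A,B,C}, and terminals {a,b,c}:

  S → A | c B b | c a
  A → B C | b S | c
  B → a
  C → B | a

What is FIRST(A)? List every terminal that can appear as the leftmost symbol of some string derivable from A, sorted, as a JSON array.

FIRST iteration:
iter 1:
  A via A→b S: +{b}
  A via A→c: +{c}
  B via B→a: +{a}
  C via C→B: +{a}
  S via S→A: +{b,c}
  FIRST(S)={b,c}  FIRST(A)={b,c}  FIRST(B)={a}  FIRST(C)={a}
iter 2:
  A via A→B C: +{a}
  S via S→A: +{a}
  FIRST(S)={a,b,c}  FIRST(A)={a,b,c}  FIRST(B)={a}  FIRST(C)={a}
iter 3: done
  FIRST(S)={a,b,c}  FIRST(A)={a,b,c}  FIRST(B)={a}  FIRST(C)={a}

FIRST(A) = ["a", "b", "c"]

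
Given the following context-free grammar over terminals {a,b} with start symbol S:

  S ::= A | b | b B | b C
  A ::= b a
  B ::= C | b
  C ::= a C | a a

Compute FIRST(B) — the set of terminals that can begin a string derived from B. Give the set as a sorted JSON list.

FIRST sets, iterate to fixpoint:
[1]
  A via A→b a: +{b}
  B via B→b: +{b}
  C via C→a C: +{a}
  S via S→A: +{b}
  FIRST(S)={b}  FIRST(A)={b}  FIRST(B)={b}  FIRST(C)={a}
[2]
  B via B→C: +{a}
  FIRST(S)={b}  FIRST(A)={b}  FIRST(B)={a,b}  FIRST(C)={a}
[3] (no change)
  FIRST(S)={b}  FIRST(A)={b}  FIRST(B)={a,b}  FIRST(C)={a}

FIRST(B) = ["a", "b"]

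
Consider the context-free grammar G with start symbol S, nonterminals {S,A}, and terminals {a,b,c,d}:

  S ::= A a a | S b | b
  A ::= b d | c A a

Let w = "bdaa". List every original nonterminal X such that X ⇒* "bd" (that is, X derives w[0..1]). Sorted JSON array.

CNF form of G:
  S -> A X5 | S T0 | b
  A -> T0 T1 | T2 X4
  T0 -> b
  T1 -> d
  T2 -> c
  T3 -> a
  X4 -> A T3
  X5 -> T3 T3

CYK fill, restricted to cells inside w[0..1]:
  cell(0,0) b: {S,T0}  orig:{S}
  cell(1,1) d: {T1}  orig:{}
  cell(0,1) bd: {A}

Original NTs in T[0,1] deriving "bd": ["A"]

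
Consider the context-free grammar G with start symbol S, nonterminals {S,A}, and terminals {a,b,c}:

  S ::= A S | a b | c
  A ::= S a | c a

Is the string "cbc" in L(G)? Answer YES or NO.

Convert to CNF:
  S -> A S | T0 T2 | c
  A -> S T0 | T1 T0
  T0 -> a
  T1 -> c
  T2 -> b

CYK fill:
  T[0,0] 'c' = {S,T1}  orig:{S}
  T[1,1] 'b' = {T2}  orig:{}
  T[2,2] 'c' = {S,T1}  orig:{S}
  T[0,1] 'cb' = ∅
  T[1,2] 'bc' = ∅
  T[0,2] 'cbc' = ∅

S ∉ T[0,2] ⇒ NO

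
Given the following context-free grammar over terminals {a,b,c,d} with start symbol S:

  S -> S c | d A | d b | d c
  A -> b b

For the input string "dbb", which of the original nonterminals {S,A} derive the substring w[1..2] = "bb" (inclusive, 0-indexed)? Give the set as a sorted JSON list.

CNF form of G:
  S -> S T1 | T2 A | T2 T0 | T2 T1
  A -> T0 T0
  T0 -> b
  T1 -> c
  T2 -> d

CYK fill — only the sub-triangle for w[1..2]:
  T[1,1] 'b' = {T0}  orig:{}
  T[2,2] 'b' = {T0}  orig:{}
  T[1,2] 'bb' = {A}

Original NTs in T[1,2] deriving "bb": ["A"]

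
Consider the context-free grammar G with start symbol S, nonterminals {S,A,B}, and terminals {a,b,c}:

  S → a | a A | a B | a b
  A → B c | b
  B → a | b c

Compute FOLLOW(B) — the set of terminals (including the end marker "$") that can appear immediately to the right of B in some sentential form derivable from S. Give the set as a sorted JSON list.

FIRST sets, iterate to fixpoint:
pass 1:
  A via A→b: +{b}
  B via B→a: +{a}
  B via B→b c: +{b}
  S via S→a: +{a}
  FIRST(S)={a}  FIRST(A)={b}  FIRST(B)={a,b}
pass 2:
  A via A→B c: +{a}
  FIRST(S)={a}  FIRST(A)={a,b}  FIRST(B)={a,b}
pass 3: (stable)
  FIRST(S)={a}  FIRST(A)={a,b}  FIRST(B)={a,b}

Compute FOLLOW by fixpoint:
FOLLOW(S) := {$}
[1]
  A→B c: FOLLOW(B) ⊇ FIRST(c) = {c}; new: +{c}
  S→a A: FOLLOW(A) ⊇ FOLLOW(S) ⊇ {$}; new: +{$}
  S→a B: FOLLOW(B) ⊇ FOLLOW(S) ⊇ {$}; new: +{$}
  FOLLOW(S)={$}  FOLLOW(A)={$}  FOLLOW(B)={$,c}
[2] done
  FOLLOW(S)={$}  FOLLOW(A)={$}  FOLLOW(B)={$,c}

FOLLOW(B) = ["$", "c"]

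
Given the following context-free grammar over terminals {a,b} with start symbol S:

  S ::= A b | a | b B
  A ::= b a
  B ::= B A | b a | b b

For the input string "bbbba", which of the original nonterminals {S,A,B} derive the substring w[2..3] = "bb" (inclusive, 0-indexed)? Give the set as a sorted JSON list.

CNF form of G:
  S -> A T0 | T0 B | a
  A -> T0 T1
  B -> B A | T0 T0 | T0 T1
  T0 -> b
  T1 -> a

CYK fill, restricted to cells inside w[2..3]:
  cell(2,2) b: {T0}  orig:{}
  cell(3,3) b: {T0}  orig:{}
  cell(2,3) bb: {B}

Original NTs in T[2,3] deriving "bb": ["B"]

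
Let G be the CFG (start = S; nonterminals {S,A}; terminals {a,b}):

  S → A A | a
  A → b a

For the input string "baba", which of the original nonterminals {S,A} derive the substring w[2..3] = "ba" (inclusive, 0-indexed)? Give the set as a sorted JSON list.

CNF form of G:
  S -> A A | a
  A -> T0 T1
  T0 -> b
  T1 -> a

CYK fill — only the sub-triangle for w[2..3]:
  [2..2]={T0}  "b"  orig:{}
  [3..3]={S,T1}  "a"  orig:{S}
  [2..3]={A}  "ba"

Original NTs in T[2,3] deriving "ba": ["A"]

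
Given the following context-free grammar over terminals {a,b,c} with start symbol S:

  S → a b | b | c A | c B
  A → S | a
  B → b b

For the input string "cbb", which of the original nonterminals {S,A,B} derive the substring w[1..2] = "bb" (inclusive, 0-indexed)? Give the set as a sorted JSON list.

CNF form of G:
  S -> T0 T1 | T2 A | T2 B | b
  A -> T0 T1 | T2 A | T2 B | a | b
  B -> T1 T1
  T0 -> a
  T1 -> b
  T2 -> c

Fill CYK table bottom-up, restricted to cells inside w[1..2]:
  T[1,1] 'b' = {A,S,T1}  orig:{A,S}
  T[2,2] 'b' = {A,S,T1}  orig:{A,S}
  T[1,2] 'bb' = {B}

Original NTs in T[1,2] deriving "bb": ["B"]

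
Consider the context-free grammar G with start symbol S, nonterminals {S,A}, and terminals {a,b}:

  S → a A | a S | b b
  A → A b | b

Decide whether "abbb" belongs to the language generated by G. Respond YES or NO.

CNF form of G:
  S -> T0 T0 | T1 A | T1 S
  A -> A T0 | b
  T0 -> b
  T1 -> a

CYK table (by increasing span):
  cell(0,0) a: {T1}  orig:{}
  cell(1,1) b: {A,T0}  orig:{A}
  cell(2,2) b: {A,T0}  orig:{A}
  cell(3,3) b: {A,T0}  orig:{A}
  cell(0,1) ab: {S}
  cell(1,2) bb: {A,S}
  cell(2,3) bb: {A,S}
  cell(0,2) abb: {S}
  cell(1,3) bbb: {A}
  cell(0,3) abbb: {S}

S ∈ T[0,3] ⇒ YES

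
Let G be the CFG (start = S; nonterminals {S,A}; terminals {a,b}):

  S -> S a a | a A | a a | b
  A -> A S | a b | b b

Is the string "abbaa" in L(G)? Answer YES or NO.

CNF form of G:
  S -> S X2 | T0 A | T0 T0 | b
  A -> A S | T0 T1 | T1 T1
  T0 -> a
  T1 -> b
  X2 -> T0 T0

CYK table (by increasing span):
  cell(0,0) a: {T0}  orig:{}
  cell(1,1) b: {S,T1}  orig:{S}
  cell(2,2) b: {S,T1}  orig:{S}
  cell(3,3) a: {T0}  orig:{}
  cell(4,4) a: {T0}  orig:{}
  cell(0,1) ab: {A}
  cell(1,2) bb: {A}
  cell(2,3) ba: ∅
  cell(3,4) aa: {S,X2}  orig:{S}
  cell(0,2) abb: {A,S}
  cell(1,3) bba: ∅
  cell(2,4) baa: {S}
  cell(0,3) abba: ∅
  cell(1,4) bbaa: {A}
  cell(0,4) abbaa: {A,S}

S ∈ T[0,4] ⇒ YES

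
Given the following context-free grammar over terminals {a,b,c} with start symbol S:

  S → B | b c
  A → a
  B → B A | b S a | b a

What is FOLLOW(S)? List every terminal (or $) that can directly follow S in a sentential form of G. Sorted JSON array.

FIRST iteration:
round 1:
  A via A→a: +{a}
  B via B→b S a: +{b}
  S via S→B: +{b}
  FIRST[S]={b}  FIRST[A]={a}  FIRST[B]={b}
round 2: — fixpoint
  FIRST[S]={b}  FIRST[A]={a}  FIRST[B]={b}

Compute FOLLOW by fixpoint:
seed FOLLOW(S) with $
pass 1:
  B→B A: FOLLOW(B) ⊇ FIRST(A) = {a}; new: +{a}
  B→B A: FOLLOW(A) ⊇ FOLLOW(B) ⊇ {a}; new: +{a}
  B→b S a: FOLLOW(S) ⊇ FIRST(a) = {a}; new: +{a}
  S→B: FOLLOW(B) ⊇ FOLLOW(S) ⊇ {$,a}; new: +{$}
  S: {$,a}  A: {a}  B: {$,a}
pass 2:
  B→B A: FOLLOW(A) ⊇ FOLLOW(B) ⊇ {$,a}; new: +{$}
  S: {$,a}  A: {$,a}  B: {$,a}
pass 3: — fixpoint
  S: {$,a}  A: {$,a}  B: {$,a}

FOLLOW(S) = ["$", "a"]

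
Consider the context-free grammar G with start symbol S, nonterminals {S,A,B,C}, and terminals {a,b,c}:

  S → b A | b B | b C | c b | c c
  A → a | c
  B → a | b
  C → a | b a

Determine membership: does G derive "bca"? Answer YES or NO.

Convert to CNF:
  S -> T0 A | T0 B | T0 C | T2 T0 | T2 T2
  A -> a | c
  B -> a | b
  C -> T0 T1 | a
  T0 -> b
  T1 -> a
  T2 -> c

CYK table (by increasing span):
  T[0,0] 'b' = {B,T0}  orig:{B}
  T[1,1] 'c' = {A,T2}  orig:{A}
  T[2,2] 'a' = {A,B,C,T1}  orig:{A,B,C}
  T[0,1] 'bc' = {S}
  T[1,2] 'ca' = ∅
  T[0,2] 'bca' = ∅

S ∉ T[0,2] ⇒ NO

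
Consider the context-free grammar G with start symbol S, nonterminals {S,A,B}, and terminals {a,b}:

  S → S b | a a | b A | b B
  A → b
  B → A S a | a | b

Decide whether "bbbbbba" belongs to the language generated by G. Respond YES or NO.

Convert to CNF:
  S -> S T1 | T0 T0 | T1 A | T1 B
  A -> b
  B -> A X2 | a | b
  T0 -> a
  T1 -> b
  X2 -> S T0

Fill CYK table bottom-up:
  [0..0]={A,B,T1}  "b"  orig:{A,B}
  [1..1]={A,B,T1}  "b"  orig:{A,B}
  [2..2]={A,B,T1}  "b"  orig:{A,B}
  [3..3]={A,B,T1}  "b"  orig:{A,B}
  [4..4]={A,B,T1}  "b"  orig:{A,B}
  [5..5]={A,B,T1}  "b"  orig:{A,B}
  [6..6]={B,T0}  "a"  orig:{B}
  [0..1]={S}  "bb"
  [1..2]={S}  "bb"
  [2..3]={S}  "bb"
  [3..4]={S}  "bb"
  [4..5]={S}  "bb"
  [5..6]={S}  "ba"
  [0..2]={S}  "bbb"
  [1..3]={S}  "bbb"
  [2..4]={S}  "bbb"
  [3..5]={S}  "bbb"
  [4..6]={X2}  "bba"  orig:{}
  [0..3]={S}  "bbbb"
  [1..4]={S}  "bbbb"
  [2..5]={S}  "bbbb"
  [3..6]={B,X2}  "bbba"  orig:{B}
  [0..4]={S}  "bbbbb"
  [1..5]={S}  "bbbbb"
  [2..6]={B,S,X2}  "bbbba"  orig:{B,S}
  [0..5]={S}  "bbbbbb"
  [1..6]={B,S,X2}  "bbbbba"  orig:{B,S}
  [0..6]={B,S,X2}  "bbbbbba"  orig:{B,S}

S ∈ T[0,6] ⇒ YES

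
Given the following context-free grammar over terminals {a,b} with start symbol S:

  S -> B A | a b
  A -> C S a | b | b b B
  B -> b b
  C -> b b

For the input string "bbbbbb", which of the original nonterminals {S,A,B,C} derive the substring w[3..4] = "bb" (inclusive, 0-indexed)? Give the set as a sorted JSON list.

CNF form of G:
  S -> B A | T0 T1
  A -> C X2 | T1 X3 | b
  B -> T1 T1
  C -> T1 T1
  T0 -> a
  T1 -> b
  X2 -> S T0
  X3 -> T1 B

CYK table (by increasing span), restricted to cells inside w[3..4]:
  cell(3,3) b: {A,T1}  orig:{A}
  cell(4,4) b: {A,T1}  orig:{A}
  cell(3,4) bb: {B,C}

Original NTs in T[3,4] deriving "bb": ["B", "C"]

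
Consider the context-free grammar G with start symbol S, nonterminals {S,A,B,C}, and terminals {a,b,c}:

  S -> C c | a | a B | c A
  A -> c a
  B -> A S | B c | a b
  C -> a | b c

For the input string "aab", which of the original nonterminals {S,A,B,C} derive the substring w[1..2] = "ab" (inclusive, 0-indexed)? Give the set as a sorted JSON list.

CNF form of G:
  S -> C T0 | T0 A | T1 B | a
  A -> T0 T1
  B -> A S | B T0 | T1 T2
  C -> T2 T0 | a
  T0 -> c
  T1 -> a
  T2 -> b

CYK fill — only the sub-triangle for w[1..2]:
  cell(1,1) a: {C,S,T1}  orig:{C,S}
  cell(2,2) b: {T2}  orig:{}
  cell(1,2) ab: {B}

Original NTs in T[1,2] deriving "ab": ["B"]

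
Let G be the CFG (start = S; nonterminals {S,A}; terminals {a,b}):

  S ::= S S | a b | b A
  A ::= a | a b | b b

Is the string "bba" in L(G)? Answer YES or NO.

CNF form of G:
  S -> S S | T0 T1 | T1 A
  A -> T0 T1 | T1 T1 | a
  T0 -> a
  T1 -> b

CYK fill:
  cell(0,0) b: {T1}  orig:{}
  cell(1,1) b: {T1}  orig:{}
  cell(2,2) a: {A,T0}  orig:{A}
  cell(0,1) bb: {A}
  cell(1,2) ba: {S}
  cell(0,2) bba: ∅

S ∉ T[0,2] ⇒ NO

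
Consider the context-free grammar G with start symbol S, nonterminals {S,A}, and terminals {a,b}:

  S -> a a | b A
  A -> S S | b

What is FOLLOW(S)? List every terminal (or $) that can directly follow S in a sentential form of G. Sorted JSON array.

FIRST iteration:
pass 1:
  A via A→b: +{b}
  S via S→a a: +{a}
  S via S→b A: +{b}
  FIRST[S]={a,b}  FIRST[A]={b}
pass 2:
  A via A→S S: +{a}
  FIRST[S]={a,b}  FIRST[A]={a,b}
pass 3: done
  FIRST[S]={a,b}  FIRST[A]={a,b}

FOLLOW iteration:
initialize: $ ∈ FOLLOW(S)
[1]
  A→S S: FOLLOW(S) ⊇ FIRST(S) = {a,b}; new: +{a,b}
  S→b A: FOLLOW(A) ⊇ FOLLOW(S) ⊇ {$,a,b}; new: +{$,a,b}
  FOLLOW(S)={$,a,b}  FOLLOW(A)={$,a,b}
[2] (stable)
  FOLLOW(S)={$,a,b}  FOLLOW(A)={$,a,b}

FOLLOW(S) = ["$", "a", "b"]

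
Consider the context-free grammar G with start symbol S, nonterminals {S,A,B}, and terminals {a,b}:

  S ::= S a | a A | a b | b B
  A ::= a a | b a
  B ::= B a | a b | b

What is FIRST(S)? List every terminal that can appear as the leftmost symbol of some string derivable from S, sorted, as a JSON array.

FIRST iteration:
[1]
  A via A→a a: +{a}
  A via A→b a: +{b}
  B via B→a b: +{a}
  B via B→b: +{b}
  S via S→a A: +{a}
  S via S→b B: +{b}
  S: {a,b}  A: {a,b}  B: {a,b}
[2] — fixpoint
  S: {a,b}  A: {a,b}  B: {a,b}

FIRST(S) = ["a", "b"]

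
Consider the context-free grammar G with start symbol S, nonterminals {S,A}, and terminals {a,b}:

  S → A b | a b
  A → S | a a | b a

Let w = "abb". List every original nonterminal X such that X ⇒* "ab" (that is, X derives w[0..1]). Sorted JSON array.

CNF form of G:
  S -> A T0 | T1 T0
  A -> A T0 | T0 T1 | T1 T0 | T1 T1
  T0 -> b
  T1 -> a

CYK table (by increasing span), restricted to cells inside w[0..1]:
  T[0,0] 'a' = {T1}  orig:{}
  T[1,1] 'b' = {T0}  orig:{}
  T[0,1] 'ab' = {A,S}

Original NTs in T[0,1] deriving "ab": ["A", "S"]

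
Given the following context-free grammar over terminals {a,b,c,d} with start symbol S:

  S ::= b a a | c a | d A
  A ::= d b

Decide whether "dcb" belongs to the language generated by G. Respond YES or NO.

CNF form of G:
  S -> T0 A | T1 X4 | T3 T2
  A -> T0 T1
  T0 -> d
  T1 -> b
  T2 -> a
  T3 -> c
  X4 -> T2 T2

CYK fill:
  T[0,0] 'd' = {T0}  orig:{}
  T[1,1] 'c' = {T3}  orig:{}
  T[2,2] 'b' = {T1}  orig:{}
  T[0,1] 'dc' = ∅
  T[1,2] 'cb' = ∅
  T[0,2] 'dcb' = ∅

S ∉ T[0,2] ⇒ NO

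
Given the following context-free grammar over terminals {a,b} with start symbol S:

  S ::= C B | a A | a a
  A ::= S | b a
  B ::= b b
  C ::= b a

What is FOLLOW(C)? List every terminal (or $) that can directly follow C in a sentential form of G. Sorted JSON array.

FIRST sets, iterate to fixpoint:
round 1:
  A via A→b a: +{b}
  B via B→b b: +{b}
  C via C→b a: +{b}
  S via S→C B: +{b}
  S via S→a A: +{a}
  FIRST[S]={a,b}  FIRST[A]={b}  FIRST[B]={b}  FIRST[C]={b}
round 2:
  A via A→S: +{a}
  FIRST[S]={a,b}  FIRST[A]={a,b}  FIRST[B]={b}  FIRST[C]={b}
round 3: (no change)
  FIRST[S]={a,b}  FIRST[A]={a,b}  FIRST[B]={b}  FIRST[C]={b}

FOLLOW sets:
initialize: $ ∈ FOLLOW(S)
pass 1:
  S→C B: FOLLOW(C) ⊇ FIRST(B) = {b}; new: +{b}
  S→C B: FOLLOW(B) ⊇ FOLLOW(S) ⊇ {$}; new: +{$}
  S→a A: FOLLOW(A) ⊇ FOLLOW(S) ⊇ {$}; new: +{$}
  S: {$}  A: {$}  B: {$}  C: {b}
pass 2: done
  S: {$}  A: {$}  B: {$}  C: {b}

FOLLOW(C) = ["b"]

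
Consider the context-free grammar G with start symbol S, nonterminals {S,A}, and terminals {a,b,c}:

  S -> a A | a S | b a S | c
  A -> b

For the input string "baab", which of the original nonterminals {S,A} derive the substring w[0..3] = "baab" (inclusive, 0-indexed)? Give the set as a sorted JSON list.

Convert to CNF:
  S -> T0 A | T0 S | T1 X2 | c
  A -> b
  T0 -> a
  T1 -> b
  X2 -> T0 S

Fill CYK table bottom-up — only the sub-triangle for w[0..3]:
  cell(0,0) b: {A,T1}  orig:{A}
  cell(1,1) a: {T0}  orig:{}
  cell(2,2) a: {T0}  orig:{}
  cell(3,3) b: {A,T1}  orig:{A}
  cell(0,1) ba: ∅
  cell(1,2) aa: ∅
  cell(2,3) ab: {S}
  cell(0,2) baa: ∅
  cell(1,3) aab: {S,X2}  orig:{S}
  cell(0,3) baab: {S}

Original NTs in T[0,3] deriving "baab": ["S"]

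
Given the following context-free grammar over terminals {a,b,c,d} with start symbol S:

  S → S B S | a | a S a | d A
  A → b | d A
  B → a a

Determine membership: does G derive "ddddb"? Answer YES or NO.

Convert to CNF:
  S -> S X2 | T0 A | T1 X3 | a
  A -> T0 A | b
  B -> T1 T1
  T0 -> d
  T1 -> a
  X2 -> B S
  X3 -> S T1

Fill CYK table bottom-up:
  [0..0]={T0}  "d"  orig:{}
  [1..1]={T0}  "d"  orig:{}
  [2..2]={T0}  "d"  orig:{}
  [3..3]={T0}  "d"  orig:{}
  [4..4]={A}  "b"
  [0..1]=∅  "dd"
  [1..2]=∅  "dd"
  [2..3]=∅  "dd"
  [3..4]={A,S}  "db"
  [0..2]=∅  "ddd"
  [1..3]=∅  "ddd"
  [2..4]={A,S}  "ddb"
  [0..3]=∅  "dddd"
  [1..4]={A,S}  "dddb"
  [0..4]={A,S}  "ddddb"

S ∈ T[0,4] ⇒ YES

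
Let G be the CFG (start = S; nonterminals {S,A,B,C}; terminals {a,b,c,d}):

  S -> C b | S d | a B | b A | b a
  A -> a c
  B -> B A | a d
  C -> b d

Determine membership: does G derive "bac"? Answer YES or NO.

Convert to CNF:
  S -> C T3 | S T2 | T0 B | T3 A | T3 T0
  A -> T0 T1
  B -> B A | T0 T2
  C -> T3 T2
  T0 -> a
  T1 -> c
  T2 -> d
  T3 -> b

CYK table (by increasing span):
  [0..0]={T3}  "b"  orig:{}
  [1..1]={T0}  "a"  orig:{}
  [2..2]={T1}  "c"  orig:{}
  [0..1]={S}  "ba"
  [1..2]={A}  "ac"
  [0..2]={S}  "bac"

S ∈ T[0,2] ⇒ YES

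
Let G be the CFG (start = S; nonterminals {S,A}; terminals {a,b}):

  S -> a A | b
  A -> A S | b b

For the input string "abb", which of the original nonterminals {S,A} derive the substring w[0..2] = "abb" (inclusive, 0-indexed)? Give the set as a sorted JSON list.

Convert to CNF:
  S -> T1 A | b
  A -> A S | T0 T0
  T0 -> b
  T1 -> a

CYK table (by increasing span) (cells [i..j] with 0 ≤ i ≤ j ≤ 2 only):
  T[0,0] 'a' = {T1}  orig:{}
  T[1,1] 'b' = {S,T0}  orig:{S}
  T[2,2] 'b' = {S,T0}  orig:{S}
  T[0,1] 'ab' = ∅
  T[1,2] 'bb' = {A}
  T[0,2] 'abb' = {S}

Original NTs in T[0,2] deriving "abb": ["S"]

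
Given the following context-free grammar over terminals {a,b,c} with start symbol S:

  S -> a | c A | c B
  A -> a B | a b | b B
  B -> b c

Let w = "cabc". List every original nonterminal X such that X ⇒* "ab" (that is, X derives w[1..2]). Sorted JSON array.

CNF form of G:
  S -> T2 A | T2 B | a
  A -> T0 B | T0 T1 | T1 B
  B -> T1 T2
  T0 -> a
  T1 -> b
  T2 -> c

CYK table (by increasing span) (cells [i..j] with 1 ≤ i ≤ j ≤ 2 only):
  T[1,1] 'a' = {S,T0}  orig:{S}
  T[2,2] 'b' = {T1}  orig:{}
  T[1,2] 'ab' = {A}

Original NTs in T[1,2] deriving "ab": ["A"]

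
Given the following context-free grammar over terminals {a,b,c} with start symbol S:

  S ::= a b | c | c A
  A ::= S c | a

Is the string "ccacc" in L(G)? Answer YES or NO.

CNF form of G:
  S -> T0 A | T1 T2 | c
  A -> S T0 | a
  T0 -> c
  T1 -> a
  T2 -> b

CYK table (by increasing span):
  cell(0,0) c: {S,T0}  orig:{S}
  cell(1,1) c: {S,T0}  orig:{S}
  cell(2,2) a: {A,T1}  orig:{A}
  cell(3,3) c: {S,T0}  orig:{S}
  cell(4,4) c: {S,T0}  orig:{S}
  cell(0,1) cc: {A}
  cell(1,2) ca: {S}
  cell(2,3) ac: ∅
  cell(3,4) cc: {A}
  cell(0,2) cca: ∅
  cell(1,3) cac: {A}
  cell(2,4) acc: ∅
  cell(0,3) ccac: {S}
  cell(1,4) cacc: ∅
  cell(0,4) ccacc: {A}

S ∉ T[0,4] ⇒ NO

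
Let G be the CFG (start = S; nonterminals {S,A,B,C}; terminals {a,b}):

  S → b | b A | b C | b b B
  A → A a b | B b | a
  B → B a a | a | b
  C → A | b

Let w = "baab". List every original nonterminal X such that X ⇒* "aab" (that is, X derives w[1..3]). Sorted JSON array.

Convert to CNF:
  S -> T1 A | T1 C | T1 X5 | b
  A -> A X2 | B T1 | a
  B -> B X3 | a | b
  C -> A X4 | B T1 | a | b
  T0 -> a
  T1 -> b
  X2 -> T0 T1
  X3 -> T0 T0
  X4 -> T0 T1
  X5 -> T1 B

CYK table (by increasing span) (cells [i..j] with 1 ≤ i ≤ j ≤ 3 only):
  cell(1,1) a: {A,B,C,T0}  orig:{A,B,C}
  cell(2,2) a: {A,B,C,T0}  orig:{A,B,C}
  cell(3,3) b: {B,C,S,T1}  orig:{B,C,S}
  cell(1,2) aa: {X3}  orig:{}
  cell(2,3) ab: {A,C,X2,X4}  orig:{A,C}
  cell(1,3) aab: {A,C}

Original NTs in T[1,3] deriving "aab": ["A", "C"]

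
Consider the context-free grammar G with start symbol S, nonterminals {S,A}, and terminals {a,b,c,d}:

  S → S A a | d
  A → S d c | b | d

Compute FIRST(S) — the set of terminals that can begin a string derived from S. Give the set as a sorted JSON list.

FIRST sets, iterate to fixpoint:
pass 1:
  A via A→b: +{b}
  A via A→d: +{d}
  S via S→d: +{d}
  FIRST[S]={d}  FIRST[A]={b,d}
pass 2: (stable)
  FIRST[S]={d}  FIRST[A]={b,d}

FIRST(S) = ["d"]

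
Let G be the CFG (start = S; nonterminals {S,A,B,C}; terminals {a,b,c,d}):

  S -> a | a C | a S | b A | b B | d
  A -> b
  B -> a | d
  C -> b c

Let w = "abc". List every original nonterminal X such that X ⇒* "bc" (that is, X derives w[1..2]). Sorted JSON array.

CNF form of G:
  S -> T0 A | T0 B | T2 C | T2 S | a | d
  A -> b
  B -> a | d
  C -> T0 T1
  T0 -> b
  T1 -> c
  T2 -> a

CYK table (by increasing span) (cells [i..j] with 1 ≤ i ≤ j ≤ 2 only):
  cell(1,1) b: {A,T0}  orig:{A}
  cell(2,2) c: {T1}  orig:{}
  cell(1,2) bc: {C}

Original NTs in T[1,2] deriving "bc": ["C"]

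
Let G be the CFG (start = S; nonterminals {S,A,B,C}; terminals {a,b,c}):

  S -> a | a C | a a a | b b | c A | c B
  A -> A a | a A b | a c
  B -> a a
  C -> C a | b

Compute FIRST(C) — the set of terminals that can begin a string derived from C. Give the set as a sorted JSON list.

FIRST iteration:
[1]
  A via A→a A b: +{a}
  B via B→a a: +{a}
  C via C→b: +{b}
  S via S→a: +{a}
  S via S→b b: +{b}
  S via S→c A: +{c}
  FIRST(S)={a,b,c}  FIRST(A)={a}  FIRST(B)={a}  FIRST(C)={b}
[2] (stable)
  FIRST(S)={a,b,c}  FIRST(A)={a}  FIRST(B)={a}  FIRST(C)={b}

FIRST(C) = ["b"]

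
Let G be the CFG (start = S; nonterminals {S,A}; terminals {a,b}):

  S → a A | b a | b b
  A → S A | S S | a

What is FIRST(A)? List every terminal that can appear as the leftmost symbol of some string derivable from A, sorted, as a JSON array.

FIRST sets, iterate to fixpoint:
iter 1:
  A via A→a: +{a}
  S via S→a A: +{a}
  S via S→b a: +{b}
  FIRST(S)={a,b}  FIRST(A)={a}
iter 2:
  A via A→S A: +{b}
  FIRST(S)={a,b}  FIRST(A)={a,b}
iter 3: done
  FIRST(S)={a,b}  FIRST(A)={a,b}

FIRST(A) = ["a", "b"]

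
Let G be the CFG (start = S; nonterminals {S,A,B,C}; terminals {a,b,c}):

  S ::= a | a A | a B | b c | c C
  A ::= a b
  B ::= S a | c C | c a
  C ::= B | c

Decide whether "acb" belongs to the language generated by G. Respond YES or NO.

CNF form of G:
  S -> T0 A | T0 B | T1 T2 | T2 C | a
  A -> T0 T1
  B -> S T0 | T2 C | T2 T0
  C -> S T0 | T2 C | T2 T0 | c
  T0 -> a
  T1 -> b
  T2 -> c

CYK table (by increasing span):
  cell(0,0) a: {S,T0}  orig:{S}
  cell(1,1) c: {C,T2}  orig:{C}
  cell(2,2) b: {T1}  orig:{}
  cell(0,1) ac: ∅
  cell(1,2) cb: ∅
  cell(0,2) acb: ∅

S ∉ T[0,2] ⇒ NO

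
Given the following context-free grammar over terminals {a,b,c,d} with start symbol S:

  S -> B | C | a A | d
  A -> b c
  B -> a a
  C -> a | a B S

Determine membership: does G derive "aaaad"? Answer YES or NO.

CNF form of G:
  S -> T2 A | T2 T2 | T2 X4 | a | d
  A -> T0 T1
  B -> T2 T2
  C -> T2 X3 | a
  T0 -> b
  T1 -> c
  T2 -> a
  X3 -> B S
  X4 -> B S

CYK table (by increasing span):
  T[0,0] 'a' = {C,S,T2}  orig:{C,S}
  T[1,1] 'a' = {C,S,T2}  orig:{C,S}
  T[2,2] 'a' = {C,S,T2}  orig:{C,S}
  T[3,3] 'a' = {C,S,T2}  orig:{C,S}
  T[4,4] 'd' = {S}
  T[0,1] 'aa' = {B,S}
  T[1,2] 'aa' = {B,S}
  T[2,3] 'aa' = {B,S}
  T[3,4] 'ad' = ∅
  T[0,2] 'aaa' = {X3,X4}  orig:{}
  T[1,3] 'aaa' = {X3,X4}  orig:{}
  T[2,4] 'aad' = {X3,X4}  orig:{}
  T[0,3] 'aaaa' = {C,S,X3,X4}  orig:{C,S}
  T[1,4] 'aaad' = {C,S}
  T[0,4] 'aaaad' = ∅

S ∉ T[0,4] ⇒ NO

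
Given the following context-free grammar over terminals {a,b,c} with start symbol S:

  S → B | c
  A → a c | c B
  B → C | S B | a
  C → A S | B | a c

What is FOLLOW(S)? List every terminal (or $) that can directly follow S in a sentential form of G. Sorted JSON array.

Compute FIRST by fixpoint:
iter 1:
  A via A→a c: +{a}
  A via A→c B: +{c}
  B via B→a: +{a}
  C via C→A S: +{a,c}
  S via S→B: +{a}
  S via S→c: +{c}
  FIRST(S)={a,c}  FIRST(A)={a,c}  FIRST(B)={a}  FIRST(C)={a,c}
iter 2:
  B via B→C: +{c}
  FIRST(S)={a,c}  FIRST(A)={a,c}  FIRST(B)={a,c}  FIRST(C)={a,c}
iter 3: (stable)
  FIRST(S)={a,c}  FIRST(A)={a,c}  FIRST(B)={a,c}  FIRST(C)={a,c}

FOLLOW sets:
FOLLOW(S) := {$}
iter 1:
  B→S B: FOLLOW(S) ⊇ FIRST(B) = {a,c}; new: +{a,c}
  C→A S: FOLLOW(A) ⊇ FIRST(S) = {a,c}; new: +{a,c}
  S→B: FOLLOW(B) ⊇ FOLLOW(S) ⊇ {$,a,c}; new: +{$,a,c}
  S: {$,a,c}  A: {a,c}  B: {$,a,c}  C: {}
iter 2:
  B→C: FOLLOW(C) ⊇ FOLLOW(B) ⊇ {$,a,c}; new: +{$,a,c}
  S: {$,a,c}  A: {a,c}  B: {$,a,c}  C: {$,a,c}
iter 3: done
  S: {$,a,c}  A: {a,c}  B: {$,a,c}  C: {$,a,c}

FOLLOW(S) = ["$", "a", "c"]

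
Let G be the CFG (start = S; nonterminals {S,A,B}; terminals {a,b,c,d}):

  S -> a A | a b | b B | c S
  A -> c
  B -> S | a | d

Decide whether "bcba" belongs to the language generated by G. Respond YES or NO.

Convert to CNF:
  S -> T0 A | T0 T1 | T1 B | T2 S
  A -> c
  B -> T0 A | T0 T1 | T1 B | T2 S | a | d
  T0 -> a
  T1 -> b
  T2 -> c

CYK table (by increasing span):
  cell(0,0) b: {T1}  orig:{}
  cell(1,1) c: {A,T2}  orig:{A}
  cell(2,2) b: {T1}  orig:{}
  cell(3,3) a: {B,T0}  orig:{B}
  cell(0,1) bc: ∅
  cell(1,2) cb: ∅
  cell(2,3) ba: {B,S}
  cell(0,2) bcb: ∅
  cell(1,3) cba: {B,S}
  cell(0,3) bcba: {B,S}

S ∈ T[0,3] ⇒ YES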